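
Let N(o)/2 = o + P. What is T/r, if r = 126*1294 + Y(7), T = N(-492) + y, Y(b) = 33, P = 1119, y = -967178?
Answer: -965924/163077 ≈ -5.9231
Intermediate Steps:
N(o) = 2238 + 2*o (N(o) = 2*(o + 1119) = 2*(1119 + o) = 2238 + 2*o)
T = -965924 (T = (2238 + 2*(-492)) - 967178 = (2238 - 984) - 967178 = 1254 - 967178 = -965924)
r = 163077 (r = 126*1294 + 33 = 163044 + 33 = 163077)
T/r = -965924/163077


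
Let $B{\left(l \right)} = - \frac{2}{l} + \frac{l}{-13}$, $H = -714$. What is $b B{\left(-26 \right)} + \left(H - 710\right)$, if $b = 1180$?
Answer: $\frac{13348}{13} \approx 1026.8$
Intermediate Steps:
$B{\left(l \right)} = - \frac{2}{l} - \frac{l}{13}$ ($B{\left(l \right)} = - \frac{2}{l} + l \left(- \frac{1}{13}\right) = - \frac{2}{l} - \frac{l}{13}$)
$b B{\left(-26 \right)} + \left(H - 710\right) = 1180 \left(- \frac{2}{-26} - -2\right) - 1424 = 1180 \left(\left(-2\right) \left(- \frac{1}{26}\right) + 2\right) - 1424 = 1180 \left(\frac{1}{13} + 2\right) - 1424 = 1180 \cdot \frac{27}{13} - 1424 = \frac{31860}{13} - 1424 = \frac{13348}{13}$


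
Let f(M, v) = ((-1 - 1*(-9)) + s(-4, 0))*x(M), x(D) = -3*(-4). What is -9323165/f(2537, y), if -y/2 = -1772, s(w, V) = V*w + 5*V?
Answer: -9323165/96 ≈ -97116.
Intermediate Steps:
s(w, V) = 5*V + V*w
x(D) = 12
y = 3544 (y = -2*(-1772) = 3544)
f(M, v) = 96 (f(M, v) = ((-1 - 1*(-9)) + 0*(5 - 4))*12 = ((-1 + 9) + 0*1)*12 = (8 + 0)*12 = 8*12 = 96)
-9323165/f(2537, y) = -9323165/96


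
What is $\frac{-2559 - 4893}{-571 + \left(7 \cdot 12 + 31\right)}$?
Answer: $\frac{621}{38} \approx 16.342$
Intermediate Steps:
$\frac{-2559 - 4893}{-571 + \left(7 \cdot 12 + 31\right)} = - \frac{7452}{-571 + \left(84 + 31\right)} = - \frac{7452}{-571 + 115} = - \frac{7452}{-456} = \left(-7452\right) \left(- \frac{1}{456}\right) = \frac{621}{38}$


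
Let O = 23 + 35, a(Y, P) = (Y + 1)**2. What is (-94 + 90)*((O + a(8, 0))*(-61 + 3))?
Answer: 32248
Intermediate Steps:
a(Y, P) = (1 + Y)**2
O = 58
(-94 + 90)*((O + a(8, 0))*(-61 + 3)) = (-94 + 90)*((58 + (1 + 8)**2)*(-61 + 3)) = -4*(58 + 9**2)*(-58) = -4*(58 + 81)*(-58) = -556*(-58) = -4*(-8062) = 32248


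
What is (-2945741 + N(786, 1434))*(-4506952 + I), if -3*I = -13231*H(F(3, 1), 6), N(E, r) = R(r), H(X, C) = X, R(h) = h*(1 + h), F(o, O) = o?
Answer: 3990204055671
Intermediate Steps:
N(E, r) = r*(1 + r)
I = 13231 (I = -(-13231)*3/3 = -1/3*(-39693) = 13231)
(-2945741 + N(786, 1434))*(-4506952 + I) = (-2945741 + 1434*(1 + 1434))*(-4506952 + 13231) = (-2945741 + 1434*1435)*(-4493721) = (-2945741 + 2057790)*(-4493721) = -887951*(-4493721) = 3990204055671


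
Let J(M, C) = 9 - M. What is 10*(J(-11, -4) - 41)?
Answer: -210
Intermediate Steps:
10*(J(-11, -4) - 41) = 10*((9 - 1*(-11)) - 41) = 10*((9 + 11) - 41) = 10*(20 - 41) = 10*(-21) = -210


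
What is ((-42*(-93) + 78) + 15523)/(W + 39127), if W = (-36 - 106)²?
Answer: 19507/59291 ≈ 0.32900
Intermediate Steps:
W = 20164 (W = (-142)² = 20164)
((-42*(-93) + 78) + 15523)/(W + 39127) = ((-42*(-93) + 78) + 15523)/(20164 + 39127) = ((3906 + 78) + 15523)/59291 = (3984 + 15523)*(1/59291) = 19507*(1/59291) = 19507/59291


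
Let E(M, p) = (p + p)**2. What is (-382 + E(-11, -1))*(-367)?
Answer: 138726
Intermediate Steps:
E(M, p) = 4*p**2 (E(M, p) = (2*p)**2 = 4*p**2)
(-382 + E(-11, -1))*(-367) = (-382 + 4*(-1)**2)*(-367) = (-382 + 4*1)*(-367) = (-382 + 4)*(-367) = -378*(-367) = 138726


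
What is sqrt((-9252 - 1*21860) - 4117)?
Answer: I*sqrt(35229) ≈ 187.69*I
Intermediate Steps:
sqrt((-9252 - 1*21860) - 4117) = sqrt((-9252 - 21860) - 4117) = sqrt(-31112 - 4117) = sqrt(-35229) = I*sqrt(35229)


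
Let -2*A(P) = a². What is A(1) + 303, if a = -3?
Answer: 597/2 ≈ 298.50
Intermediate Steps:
A(P) = -9/2 (A(P) = -½*(-3)² = -½*9 = -9/2)
A(1) + 303 = -9/2 + 303 = 597/2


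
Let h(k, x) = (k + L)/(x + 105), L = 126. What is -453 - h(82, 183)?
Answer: -8167/18 ≈ -453.72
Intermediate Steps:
h(k, x) = (126 + k)/(105 + x) (h(k, x) = (k + 126)/(x + 105) = (126 + k)/(105 + x))
-453 - h(82, 183) = -453 - (126 + 82)/(105 + 183) = -453 - 208/288 = -453 - 1*13/18 = -453 - 13/18 = -8167/18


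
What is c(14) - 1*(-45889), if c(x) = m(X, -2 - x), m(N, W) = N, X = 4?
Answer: 45893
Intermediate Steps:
c(x) = 4
c(14) - 1*(-45889) = 4 - 1*(-45889) = 4 + 45889 = 45893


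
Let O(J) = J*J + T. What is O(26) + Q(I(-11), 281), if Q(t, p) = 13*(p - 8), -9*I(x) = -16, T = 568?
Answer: 4793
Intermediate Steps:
I(x) = 16/9 (I(x) = -⅑*(-16) = 16/9)
O(J) = 568 + J² (O(J) = J*J + 568 = J² + 568 = 568 + J²)
Q(t, p) = -104 + 13*p (Q(t, p) = 13*(-8 + p) = -104 + 13*p)
O(26) + Q(I(-11), 281) = (568 + 26²) + (-104 + 13*281) = (568 + 676) + (-104 + 3653) = 1244 + 3549 = 4793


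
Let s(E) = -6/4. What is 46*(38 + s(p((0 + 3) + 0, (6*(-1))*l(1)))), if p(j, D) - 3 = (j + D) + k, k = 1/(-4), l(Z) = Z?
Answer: 1679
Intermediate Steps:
k = -1/4 (k = 1*(-1/4) = -1/4 ≈ -0.25000)
p(j, D) = 11/4 + D + j (p(j, D) = 3 + ((j + D) - 1/4) = 3 + ((D + j) - 1/4) = 3 + (-1/4 + D + j) = 11/4 + D + j)
s(E) = -3/2 (s(E) = -6*1/4 = -3/2)
46*(38 + s(p((0 + 3) + 0, (6*(-1))*l(1)))) = 46*(38 - 3/2) = 46*(73/2) = 1679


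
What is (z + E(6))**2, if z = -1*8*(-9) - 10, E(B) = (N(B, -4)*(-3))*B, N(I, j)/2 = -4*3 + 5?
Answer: 98596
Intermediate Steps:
N(I, j) = -14 (N(I, j) = 2*(-4*3 + 5) = 2*(-12 + 5) = 2*(-7) = -14)
E(B) = 42*B (E(B) = (-14*(-3))*B = 42*B)
z = 62 (z = -8*(-9) - 10 = 72 - 10 = 62)
(z + E(6))**2 = (62 + 42*6)**2 = (62 + 252)**2 = 314**2 = 98596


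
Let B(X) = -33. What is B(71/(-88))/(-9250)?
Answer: 33/9250 ≈ 0.0035676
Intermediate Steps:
B(71/(-88))/(-9250) = -33/(-9250) = -33*(-1/9250) = 33/9250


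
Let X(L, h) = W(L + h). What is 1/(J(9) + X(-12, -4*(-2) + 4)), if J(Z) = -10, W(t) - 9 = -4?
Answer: -⅕ ≈ -0.20000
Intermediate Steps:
W(t) = 5 (W(t) = 9 - 4 = 5)
X(L, h) = 5
1/(J(9) + X(-12, -4*(-2) + 4)) = 1/(-10 + 5) = 1/(-5) = -⅕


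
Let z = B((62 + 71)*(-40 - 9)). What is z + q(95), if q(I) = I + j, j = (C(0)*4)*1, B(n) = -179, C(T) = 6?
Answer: -60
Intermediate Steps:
z = -179
j = 24 (j = (6*4)*1 = 24*1 = 24)
q(I) = 24 + I (q(I) = I + 24 = 24 + I)
z + q(95) = -179 + (24 + 95) = -179 + 119 = -60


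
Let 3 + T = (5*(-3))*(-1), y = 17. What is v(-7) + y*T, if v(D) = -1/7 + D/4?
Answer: 5659/28 ≈ 202.11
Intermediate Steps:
v(D) = -⅐ + D/4 (v(D) = -1*⅐ + D*(¼) = -⅐ + D/4)
T = 12 (T = -3 + (5*(-3))*(-1) = -3 - 15*(-1) = -3 + 15 = 12)
v(-7) + y*T = (-⅐ + (¼)*(-7)) + 17*12 = (-⅐ - 7/4) + 204 = -53/28 + 204 = 5659/28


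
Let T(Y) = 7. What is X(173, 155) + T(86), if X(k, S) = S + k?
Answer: 335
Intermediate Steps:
X(173, 155) + T(86) = (155 + 173) + 7 = 328 + 7 = 335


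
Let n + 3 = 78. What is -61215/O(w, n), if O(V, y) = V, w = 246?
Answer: -20405/82 ≈ -248.84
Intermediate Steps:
n = 75 (n = -3 + 78 = 75)
-61215/O(w, n) = -61215/246 = -61215*1/246 = -20405/82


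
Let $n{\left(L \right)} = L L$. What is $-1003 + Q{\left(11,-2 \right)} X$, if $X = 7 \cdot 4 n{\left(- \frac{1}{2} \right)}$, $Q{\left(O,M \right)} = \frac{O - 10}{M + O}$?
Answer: $- \frac{9020}{9} \approx -1002.2$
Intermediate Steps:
$n{\left(L \right)} = L^{2}$
$Q{\left(O,M \right)} = \frac{-10 + O}{M + O}$
$X = 7$ ($X = 7 \cdot 4 \left(- \frac{1}{2}\right)^{2} = 28 \left(- \frac{1}{2}\right)^{2} = 28 \cdot \frac{1}{4} = 7$)
$-1003 + Q{\left(11,-2 \right)} X = -1003 + \frac{-10 + 11}{-2 + 11} \cdot 7 = -1003 + \frac{1}{9} \cdot 1 \cdot 7 = -1003 + \frac{1}{9} \cdot 7 = -1003 + \frac{7}{9} = - \frac{9020}{9}$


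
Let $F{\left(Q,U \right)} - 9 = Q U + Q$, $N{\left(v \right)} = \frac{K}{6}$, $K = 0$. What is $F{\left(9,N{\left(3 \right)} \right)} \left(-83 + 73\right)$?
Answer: $-180$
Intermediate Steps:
$N{\left(v \right)} = 0$ ($N{\left(v \right)} = \frac{0}{6} = 0 \cdot \frac{1}{6} = 0$)
$F{\left(Q,U \right)} = 9 + Q + Q U$ ($F{\left(Q,U \right)} = 9 + \left(Q U + Q\right) = 9 + \left(Q + Q U\right) = 9 + Q + Q U$)
$F{\left(9,N{\left(3 \right)} \right)} \left(-83 + 73\right) = \left(9 + 9 + 9 \cdot 0\right) \left(-83 + 73\right) = \left(9 + 9 + 0\right) \left(-10\right) = 18 \left(-10\right) = -180$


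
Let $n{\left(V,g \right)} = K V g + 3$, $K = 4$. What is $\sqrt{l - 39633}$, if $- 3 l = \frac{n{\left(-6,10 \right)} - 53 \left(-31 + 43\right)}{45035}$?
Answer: $\frac{6 i \sqrt{2232825122090}}{45035} \approx 199.08 i$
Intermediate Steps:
$n{\left(V,g \right)} = 3 + 4 V g$ ($n{\left(V,g \right)} = 4 V g + 3 = 3 + 4 V g$)
$l = \frac{291}{45035}$ ($l = - \frac{\left(\left(3 + 4 \left(-6\right) 10\right) - 53 \left(-31 + 43\right)\right) \frac{1}{45035}}{3} = - \frac{\left(\left(3 - 240\right) - 636\right) \frac{1}{45035}}{3} = - \frac{\left(-237 - 636\right) \frac{1}{45035}}{3} = - \frac{\left(-873\right) \frac{1}{45035}}{3} = \left(- \frac{1}{3}\right) \left(- \frac{873}{45035}\right) = \frac{291}{45035} \approx 0.0064616$)
$\sqrt{l - 39633} = \sqrt{\frac{291}{45035} - 39633} = \sqrt{- \frac{1784871864}{45035}} = \frac{6 i \sqrt{2232825122090}}{45035}$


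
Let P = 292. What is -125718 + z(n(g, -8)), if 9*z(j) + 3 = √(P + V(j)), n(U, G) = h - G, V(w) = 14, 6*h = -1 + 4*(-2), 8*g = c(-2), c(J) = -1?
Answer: -377155/3 + √34/3 ≈ -1.2572e+5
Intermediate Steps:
g = -⅛ (g = (⅛)*(-1) = -⅛ ≈ -0.12500)
h = -3/2 (h = (-1 + 4*(-2))/6 = (-1 - 8)/6 = (⅙)*(-9) = -3/2 ≈ -1.5000)
n(U, G) = -3/2 - G
z(j) = -⅓ + √34/3 (z(j) = -⅓ + √(292 + 14)/9 = -⅓ + √306/9 = -⅓ + (3*√34)/9 = -⅓ + √34/3)
-125718 + z(n(g, -8)) = -125718 + (-⅓ + √34/3) = -377155/3 + √34/3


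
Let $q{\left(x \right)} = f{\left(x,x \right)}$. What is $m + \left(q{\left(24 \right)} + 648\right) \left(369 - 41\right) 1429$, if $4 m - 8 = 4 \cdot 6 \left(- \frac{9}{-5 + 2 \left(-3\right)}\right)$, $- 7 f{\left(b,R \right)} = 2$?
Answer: $\frac{23376542820}{77} \approx 3.0359 \cdot 10^{8}$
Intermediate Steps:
$f{\left(b,R \right)} = - \frac{2}{7}$ ($f{\left(b,R \right)} = \left(- \frac{1}{7}\right) 2 = - \frac{2}{7}$)
$q{\left(x \right)} = - \frac{2}{7}$
$m = \frac{76}{11}$ ($m = 2 + \frac{4 \cdot 6 \left(- \frac{9}{-5 + 2 \left(-3\right)}\right)}{4} = 2 + \frac{24 \left(- \frac{9}{-5 - 6}\right)}{4} = 2 + \frac{24 \left(- \frac{9}{-11}\right)}{4} = 2 + \frac{24 \left(\left(-9\right) \left(- \frac{1}{11}\right)\right)}{4} = 2 + \frac{24 \cdot \frac{9}{11}}{4} = 2 + \frac{1}{4} \cdot \frac{216}{11} = 2 + \frac{54}{11} = \frac{76}{11} \approx 6.9091$)
$m + \left(q{\left(24 \right)} + 648\right) \left(369 - 41\right) 1429 = \frac{76}{11} + \left(- \frac{2}{7} + 648\right) \left(369 - 41\right) 1429 = \frac{76}{11} + \frac{4534}{7} \cdot 328 \cdot 1429 = \frac{76}{11} + \frac{1487152}{7} \cdot 1429 = \frac{76}{11} + \frac{2125140208}{7} = \frac{23376542820}{77}$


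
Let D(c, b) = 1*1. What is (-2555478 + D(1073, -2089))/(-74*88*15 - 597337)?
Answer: 2555477/695017 ≈ 3.6769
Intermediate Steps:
D(c, b) = 1
(-2555478 + D(1073, -2089))/(-74*88*15 - 597337) = (-2555478 + 1)/(-74*88*15 - 597337) = -2555477/(-6512*15 - 597337) = -2555477/(-97680 - 597337) = -2555477/(-695017) = -2555477*(-1/695017) = 2555477/695017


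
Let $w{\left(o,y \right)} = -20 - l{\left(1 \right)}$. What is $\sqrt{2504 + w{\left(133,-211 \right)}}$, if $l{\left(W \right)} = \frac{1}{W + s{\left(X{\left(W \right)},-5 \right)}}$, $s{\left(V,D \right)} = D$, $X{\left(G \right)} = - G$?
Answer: $\frac{\sqrt{9937}}{2} \approx 49.842$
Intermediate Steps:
$l{\left(W \right)} = \frac{1}{-5 + W}$ ($l{\left(W \right)} = \frac{1}{W - 5} = \frac{1}{-5 + W}$)
$w{\left(o,y \right)} = - \frac{79}{4}$ ($w{\left(o,y \right)} = -20 - \frac{1}{-5 + 1} = -20 - \frac{1}{-4} = -20 - - \frac{1}{4} = -20 + \frac{1}{4} = - \frac{79}{4}$)
$\sqrt{2504 + w{\left(133,-211 \right)}} = \sqrt{2504 - \frac{79}{4}} = \sqrt{\frac{9937}{4}} = \frac{\sqrt{9937}}{2}$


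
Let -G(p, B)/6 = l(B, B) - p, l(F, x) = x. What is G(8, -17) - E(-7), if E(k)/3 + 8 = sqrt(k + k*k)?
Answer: 174 - 3*sqrt(42) ≈ 154.56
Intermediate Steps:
E(k) = -24 + 3*sqrt(k + k**2) (E(k) = -24 + 3*sqrt(k + k*k) = -24 + 3*sqrt(k + k**2))
G(p, B) = -6*B + 6*p (G(p, B) = -6*(B - p) = -6*B + 6*p)
G(8, -17) - E(-7) = (-6*(-17) + 6*8) - (-24 + 3*sqrt(-7*(1 - 7))) = (102 + 48) - (-24 + 3*sqrt(-7*(-6))) = 150 - (-24 + 3*sqrt(42)) = 150 + (24 - 3*sqrt(42)) = 174 - 3*sqrt(42)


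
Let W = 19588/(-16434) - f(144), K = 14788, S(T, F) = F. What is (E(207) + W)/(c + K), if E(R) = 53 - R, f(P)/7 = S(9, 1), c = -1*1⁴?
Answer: -16057/1463913 ≈ -0.010969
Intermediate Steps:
c = -1 (c = -1*1 = -1)
f(P) = 7 (f(P) = 7*1 = 7)
W = -811/99 (W = 19588/(-16434) - 1*7 = 19588*(-1/16434) - 7 = -118/99 - 7 = -811/99 ≈ -8.1919)
(E(207) + W)/(c + K) = ((53 - 1*207) - 811/99)/(-1 + 14788) = ((53 - 207) - 811/99)/14787 = (-154 - 811/99)*(1/14787) = -16057/99*1/14787 = -16057/1463913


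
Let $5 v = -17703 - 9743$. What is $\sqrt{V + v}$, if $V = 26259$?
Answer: $\frac{\sqrt{519245}}{5} \approx 144.12$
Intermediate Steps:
$v = - \frac{27446}{5}$ ($v = \frac{-17703 - 9743}{5} = \frac{1}{5} \left(-27446\right) = - \frac{27446}{5} \approx -5489.2$)
$\sqrt{V + v} = \sqrt{26259 - \frac{27446}{5}} = \sqrt{\frac{103849}{5}} = \frac{\sqrt{519245}}{5}$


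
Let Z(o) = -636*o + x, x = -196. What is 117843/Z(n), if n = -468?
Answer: 117843/297452 ≈ 0.39617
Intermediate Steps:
Z(o) = -196 - 636*o (Z(o) = -636*o - 196 = -196 - 636*o)
117843/Z(n) = 117843/(-196 - 636*(-468)) = 117843/(-196 + 297648) = 117843/297452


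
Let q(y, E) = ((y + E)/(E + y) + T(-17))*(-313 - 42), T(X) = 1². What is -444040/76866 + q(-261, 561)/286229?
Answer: -63575850010/11000639157 ≈ -5.7793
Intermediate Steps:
T(X) = 1
q(y, E) = -710 (q(y, E) = ((y + E)/(E + y) + 1)*(-313 - 42) = ((E + y)/(E + y) + 1)*(-355) = (1 + 1)*(-355) = 2*(-355) = -710)
-444040/76866 + q(-261, 561)/286229 = -444040/76866 - 710/286229 = -444040*1/76866 - 710*1/286229 = -222020/38433 - 710/286229 = -63575850010/11000639157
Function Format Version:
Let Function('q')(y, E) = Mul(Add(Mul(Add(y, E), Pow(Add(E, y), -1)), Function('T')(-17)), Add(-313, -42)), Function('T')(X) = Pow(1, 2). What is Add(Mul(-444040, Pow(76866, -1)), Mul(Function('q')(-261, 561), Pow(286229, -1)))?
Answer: Rational(-63575850010, 11000639157) ≈ -5.7793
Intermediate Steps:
Function('T')(X) = 1
Function('q')(y, E) = -710 (Function('q')(y, E) = Mul(Add(Mul(Add(y, E), Pow(Add(E, y), -1)), 1), Add(-313, -42)) = Mul(Add(Mul(Add(E, y), Pow(Add(E, y), -1)), 1), -355) = Mul(Add(1, 1), -355) = Mul(2, -355) = -710)
Add(Mul(-444040, Pow(76866, -1)), Mul(Function('q')(-261, 561), Pow(286229, -1))) = Add(Mul(-444040, Pow(76866, -1)), Mul(-710, Pow(286229, -1))) = Add(Mul(-444040, Rational(1, 76866)), Mul(-710, Rational(1, 286229))) = Add(Rational(-222020, 38433), Rational(-710, 286229)) = Rational(-63575850010, 11000639157)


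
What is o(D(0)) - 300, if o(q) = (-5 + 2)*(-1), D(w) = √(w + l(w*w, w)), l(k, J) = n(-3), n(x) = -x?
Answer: -297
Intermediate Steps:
l(k, J) = 3 (l(k, J) = -1*(-3) = 3)
D(w) = √(3 + w) (D(w) = √(w + 3) = √(3 + w))
o(q) = 3 (o(q) = -3*(-1) = 3)
o(D(0)) - 300 = 3 - 300 = -297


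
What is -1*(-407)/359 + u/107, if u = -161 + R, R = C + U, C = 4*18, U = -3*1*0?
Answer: 11598/38413 ≈ 0.30193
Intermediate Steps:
U = 0 (U = -3*0 = 0)
C = 72
R = 72 (R = 72 + 0 = 72)
u = -89 (u = -161 + 72 = -89)
-1*(-407)/359 + u/107 = -1*(-407)/359 - 89/107 = 407*(1/359) - 89*1/107 = 407/359 - 89/107 = 11598/38413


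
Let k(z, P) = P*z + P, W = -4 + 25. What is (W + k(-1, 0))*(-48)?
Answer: -1008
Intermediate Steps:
W = 21
k(z, P) = P + P*z
(W + k(-1, 0))*(-48) = (21 + 0*(1 - 1))*(-48) = (21 + 0*0)*(-48) = (21 + 0)*(-48) = 21*(-48) = -1008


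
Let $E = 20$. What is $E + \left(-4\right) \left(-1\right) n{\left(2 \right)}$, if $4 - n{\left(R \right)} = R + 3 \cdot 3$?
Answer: $-8$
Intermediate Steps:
$n{\left(R \right)} = -5 - R$ ($n{\left(R \right)} = 4 - \left(R + 3 \cdot 3\right) = 4 - \left(R + 9\right) = 4 - \left(9 + R\right) = -5 - R$)
$E + \left(-4\right) \left(-1\right) n{\left(2 \right)} = 20 + \left(-4\right) \left(-1\right) \left(-5 - 2\right) = 20 + 4 \left(-5 - 2\right) = 20 + 4 \left(-7\right) = 20 - 28 = -8$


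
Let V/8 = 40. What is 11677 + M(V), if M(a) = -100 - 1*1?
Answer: 11576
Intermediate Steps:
V = 320 (V = 8*40 = 320)
M(a) = -101 (M(a) = -100 - 1 = -101)
11677 + M(V) = 11677 - 101 = 11576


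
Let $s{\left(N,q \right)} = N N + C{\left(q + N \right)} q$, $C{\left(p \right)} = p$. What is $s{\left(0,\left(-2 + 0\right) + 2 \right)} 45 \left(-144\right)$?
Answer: $0$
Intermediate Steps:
$s{\left(N,q \right)} = N^{2} + q \left(N + q\right)$ ($s{\left(N,q \right)} = N N + \left(q + N\right) q = N^{2} + \left(N + q\right) q = N^{2} + q \left(N + q\right)$)
$s{\left(0,\left(-2 + 0\right) + 2 \right)} 45 \left(-144\right) = \left(0^{2} + \left(\left(-2 + 0\right) + 2\right) \left(0 + \left(\left(-2 + 0\right) + 2\right)\right)\right) 45 \left(-144\right) = \left(0 + \left(-2 + 2\right) \left(0 + \left(-2 + 2\right)\right)\right) 45 \left(-144\right) = \left(0 + 0 \left(0 + 0\right)\right) 45 \left(-144\right) = \left(0 + 0 \cdot 0\right) 45 \left(-144\right) = \left(0 + 0\right) 45 \left(-144\right) = 0 \cdot 45 \left(-144\right) = 0 \left(-144\right) = 0$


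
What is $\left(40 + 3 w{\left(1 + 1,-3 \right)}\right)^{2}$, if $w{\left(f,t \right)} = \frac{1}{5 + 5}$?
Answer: $\frac{162409}{100} \approx 1624.1$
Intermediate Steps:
$w{\left(f,t \right)} = \frac{1}{10}$
$\left(40 + 3 w{\left(1 + 1,-3 \right)}\right)^{2} = \left(40 + 3 \cdot \frac{1}{10}\right)^{2} = \left(40 + \frac{3}{10}\right)^{2} = \left(\frac{403}{10}\right)^{2} = \frac{162409}{100}$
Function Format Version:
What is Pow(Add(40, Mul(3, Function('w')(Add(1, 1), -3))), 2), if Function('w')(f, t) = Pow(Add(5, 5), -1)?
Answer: Rational(162409, 100) ≈ 1624.1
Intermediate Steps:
Function('w')(f, t) = Rational(1, 10) (Function('w')(f, t) = Pow(10, -1) = Rational(1, 10))
Pow(Add(40, Mul(3, Function('w')(Add(1, 1), -3))), 2) = Pow(Add(40, Mul(3, Rational(1, 10))), 2) = Pow(Add(40, Rational(3, 10)), 2) = Pow(Rational(403, 10), 2) = Rational(162409, 100)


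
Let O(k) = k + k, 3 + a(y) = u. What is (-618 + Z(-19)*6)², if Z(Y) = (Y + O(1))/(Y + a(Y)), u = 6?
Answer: 23941449/64 ≈ 3.7409e+5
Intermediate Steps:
a(y) = 3 (a(y) = -3 + 6 = 3)
O(k) = 2*k
Z(Y) = (2 + Y)/(3 + Y) (Z(Y) = (Y + 2*1)/(Y + 3) = (Y + 2)/(3 + Y) = (2 + Y)/(3 + Y))
(-618 + Z(-19)*6)² = (-618 + ((2 - 19)/(3 - 19))*6)² = (-618 + (-17/(-16))*6)² = (-618 - 1/16*(-17)*6)² = (-618 + (17/16)*6)² = (-618 + 51/8)² = (-4893/8)² = 23941449/64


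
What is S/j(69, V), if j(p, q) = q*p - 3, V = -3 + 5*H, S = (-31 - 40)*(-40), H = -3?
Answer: -568/249 ≈ -2.2811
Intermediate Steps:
S = 2840 (S = -71*(-40) = 2840)
V = -18 (V = -3 + 5*(-3) = -3 - 15 = -18)
j(p, q) = -3 + p*q (j(p, q) = p*q - 3 = -3 + p*q)
S/j(69, V) = 2840/(-3 + 69*(-18)) = 2840/(-3 - 1242) = 2840/(-1245) = 2840*(-1/1245) = -568/249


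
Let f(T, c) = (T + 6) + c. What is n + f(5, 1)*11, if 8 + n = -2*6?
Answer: 112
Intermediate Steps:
n = -20 (n = -8 - 2*6 = -8 - 12 = -20)
f(T, c) = 6 + T + c (f(T, c) = (6 + T) + c = 6 + T + c)
n + f(5, 1)*11 = -20 + (6 + 5 + 1)*11 = -20 + 12*11 = -20 + 132 = 112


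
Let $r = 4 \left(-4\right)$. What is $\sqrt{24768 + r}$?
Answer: $4 \sqrt{1547} \approx 157.33$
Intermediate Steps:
$r = -16$
$\sqrt{24768 + r} = \sqrt{24768 - 16} = \sqrt{24752} = 4 \sqrt{1547}$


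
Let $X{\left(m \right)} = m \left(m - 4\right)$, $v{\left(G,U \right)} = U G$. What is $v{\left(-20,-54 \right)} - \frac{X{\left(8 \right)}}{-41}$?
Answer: $\frac{44312}{41} \approx 1080.8$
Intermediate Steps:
$v{\left(G,U \right)} = G U$
$X{\left(m \right)} = m \left(-4 + m\right)$
$v{\left(-20,-54 \right)} - \frac{X{\left(8 \right)}}{-41} = \left(-20\right) \left(-54\right) - \frac{8 \left(-4 + 8\right)}{-41} = 1080 - 8 \cdot 4 \left(- \frac{1}{41}\right) = 1080 - 32 \left(- \frac{1}{41}\right) = 1080 - - \frac{32}{41} = 1080 + \frac{32}{41} = \frac{44312}{41}$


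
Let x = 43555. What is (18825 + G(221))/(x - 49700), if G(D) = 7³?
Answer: -19168/6145 ≈ -3.1193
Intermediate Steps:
G(D) = 343
(18825 + G(221))/(x - 49700) = (18825 + 343)/(43555 - 49700) = 19168/(-6145) = 19168*(-1/6145) = -19168/6145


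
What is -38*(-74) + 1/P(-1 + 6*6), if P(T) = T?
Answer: 98421/35 ≈ 2812.0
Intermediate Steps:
-38*(-74) + 1/P(-1 + 6*6) = -38*(-74) + 1/(-1 + 6*6) = 2812 + 1/(-1 + 36) = 2812 + 1/35 = 98421/35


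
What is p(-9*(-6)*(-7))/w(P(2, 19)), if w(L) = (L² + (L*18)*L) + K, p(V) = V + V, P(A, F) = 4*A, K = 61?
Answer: -756/1277 ≈ -0.59201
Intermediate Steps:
p(V) = 2*V
w(L) = 61 + 19*L² (w(L) = (L² + (L*18)*L) + 61 = (L² + (18*L)*L) + 61 = (L² + 18*L²) + 61 = 19*L² + 61 = 61 + 19*L²)
p(-9*(-6)*(-7))/w(P(2, 19)) = (2*(-9*(-6)*(-7)))/(61 + 19*(4*2)²) = (2*(54*(-7)))/(61 + 19*8²) = (2*(-378))/(61 + 19*64) = -756/(61 + 1216) = -756/1277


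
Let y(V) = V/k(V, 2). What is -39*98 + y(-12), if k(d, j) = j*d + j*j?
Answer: -19107/5 ≈ -3821.4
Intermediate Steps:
k(d, j) = j**2 + d*j (k(d, j) = d*j + j**2 = j**2 + d*j)
y(V) = V/(4 + 2*V) (y(V) = V/((2*(V + 2))) = V/((2*(2 + V))) = V/(4 + 2*V))
-39*98 + y(-12) = -39*98 + (1/2)*(-12)/(2 - 12) = -3822 + (1/2)*(-12)/(-10) = -3822 + (1/2)*(-12)*(-1/10) = -3822 + 3/5 = -19107/5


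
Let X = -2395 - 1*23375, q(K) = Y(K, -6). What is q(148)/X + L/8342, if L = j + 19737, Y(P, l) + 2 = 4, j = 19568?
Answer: 506436583/107486670 ≈ 4.7116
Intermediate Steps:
Y(P, l) = 2 (Y(P, l) = -2 + 4 = 2)
q(K) = 2
X = -25770 (X = -2395 - 23375 = -25770)
L = 39305 (L = 19568 + 19737 = 39305)
q(148)/X + L/8342 = 2/(-25770) + 39305/8342 = 2*(-1/25770) + 39305*(1/8342) = -1/12885 + 39305/8342 = 506436583/107486670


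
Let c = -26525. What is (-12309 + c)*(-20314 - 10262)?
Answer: 1187388384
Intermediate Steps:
(-12309 + c)*(-20314 - 10262) = (-12309 - 26525)*(-20314 - 10262) = -38834*(-30576) = 1187388384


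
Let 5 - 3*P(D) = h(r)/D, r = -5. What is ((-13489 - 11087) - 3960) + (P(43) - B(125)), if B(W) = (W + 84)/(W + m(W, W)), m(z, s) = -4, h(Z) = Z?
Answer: -40492615/1419 ≈ -28536.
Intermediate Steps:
B(W) = (84 + W)/(-4 + W) (B(W) = (W + 84)/(W - 4) = (84 + W)/(-4 + W))
P(D) = 5/3 + 5/(3*D) (P(D) = 5/3 - (-5)/(3*D) = 5/3 + 5/(3*D))
((-13489 - 11087) - 3960) + (P(43) - B(125)) = ((-13489 - 11087) - 3960) + ((5/3)*(1 + 43)/43 - (84 + 125)/(-4 + 125)) = (-24576 - 3960) + ((5/3)*(1/43)*44 - 209/121) = -28536 + (220/129 - 209/121) = -28536 + (220/129 - 1*19/11) = -28536 + (220/129 - 19/11) = -28536 - 31/1419 = -40492615/1419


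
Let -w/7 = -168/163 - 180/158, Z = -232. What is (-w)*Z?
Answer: 45377808/12877 ≈ 3523.9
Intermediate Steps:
w = 195594/12877 (w = -7*(-168/163 - 180/158) = -7*(-168*1/163 - 180*1/158) = -7*(-168/163 - 90/79) = -7*(-27942/12877) = 195594/12877 ≈ 15.189)
(-w)*Z = -1*195594/12877*(-232) = -195594/12877*(-232) = 45377808/12877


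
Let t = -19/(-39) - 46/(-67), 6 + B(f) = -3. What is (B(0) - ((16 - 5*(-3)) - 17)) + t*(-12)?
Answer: -32301/871 ≈ -37.085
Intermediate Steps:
B(f) = -9 (B(f) = -6 - 3 = -9)
t = 3067/2613 (t = -19*(-1/39) - 46*(-1/67) = 19/39 + 46/67 = 3067/2613 ≈ 1.1737)
(B(0) - ((16 - 5*(-3)) - 17)) + t*(-12) = (-9 - ((16 - 5*(-3)) - 17)) + (3067/2613)*(-12) = (-9 - ((16 + 15) - 17)) - 12268/871 = (-9 - (31 - 17)) - 12268/871 = (-9 - 1*14) - 12268/871 = (-9 - 14) - 12268/871 = -23 - 12268/871 = -32301/871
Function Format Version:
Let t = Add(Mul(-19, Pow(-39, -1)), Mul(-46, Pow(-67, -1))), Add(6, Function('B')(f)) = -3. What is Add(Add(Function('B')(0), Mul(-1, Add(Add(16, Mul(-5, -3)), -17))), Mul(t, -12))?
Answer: Rational(-32301, 871) ≈ -37.085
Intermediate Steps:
Function('B')(f) = -9 (Function('B')(f) = Add(-6, -3) = -9)
t = Rational(3067, 2613) (t = Add(Mul(-19, Rational(-1, 39)), Mul(-46, Rational(-1, 67))) = Add(Rational(19, 39), Rational(46, 67)) = Rational(3067, 2613) ≈ 1.1737)
Add(Add(Function('B')(0), Mul(-1, Add(Add(16, Mul(-5, -3)), -17))), Mul(t, -12)) = Add(Add(-9, Mul(-1, Add(Add(16, Mul(-5, -3)), -17))), Mul(Rational(3067, 2613), -12)) = Add(Add(-9, Mul(-1, Add(Add(16, 15), -17))), Rational(-12268, 871)) = Add(Add(-9, Mul(-1, Add(31, -17))), Rational(-12268, 871)) = Add(Add(-9, Mul(-1, 14)), Rational(-12268, 871)) = Add(Add(-9, -14), Rational(-12268, 871)) = Add(-23, Rational(-12268, 871)) = Rational(-32301, 871)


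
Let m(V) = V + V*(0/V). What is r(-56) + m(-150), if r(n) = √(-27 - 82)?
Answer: -150 + I*√109 ≈ -150.0 + 10.44*I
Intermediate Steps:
m(V) = V (m(V) = V + V*0 = V + 0 = V)
r(n) = I*√109 (r(n) = √(-109) = I*√109)
r(-56) + m(-150) = I*√109 - 150 = -150 + I*√109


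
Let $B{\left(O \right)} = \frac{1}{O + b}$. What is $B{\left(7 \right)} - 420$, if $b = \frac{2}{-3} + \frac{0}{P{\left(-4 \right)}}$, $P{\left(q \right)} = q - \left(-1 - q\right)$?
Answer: $- \frac{7977}{19} \approx -419.84$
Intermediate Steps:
$P{\left(q \right)} = 1 + 2 q$ ($P{\left(q \right)} = q + \left(1 + q\right) = 1 + 2 q$)
$b = - \frac{2}{3}$ ($b = \frac{2}{-3} + \frac{0}{1 + 2 \left(-4\right)} = 2 \left(- \frac{1}{3}\right) + \frac{0}{1 - 8} = - \frac{2}{3} + \frac{0}{-7} = - \frac{2}{3} + 0 \left(- \frac{1}{7}\right) = - \frac{2}{3} + 0 = - \frac{2}{3} \approx -0.66667$)
$B{\left(O \right)} = \frac{1}{- \frac{2}{3} + O}$ ($B{\left(O \right)} = \frac{1}{O - \frac{2}{3}} = \frac{1}{- \frac{2}{3} + O}$)
$B{\left(7 \right)} - 420 = \frac{3}{-2 + 3 \cdot 7} - 420 = \frac{3}{-2 + 21} - 420 = \frac{3}{19} - 420 = - \frac{7977}{19}$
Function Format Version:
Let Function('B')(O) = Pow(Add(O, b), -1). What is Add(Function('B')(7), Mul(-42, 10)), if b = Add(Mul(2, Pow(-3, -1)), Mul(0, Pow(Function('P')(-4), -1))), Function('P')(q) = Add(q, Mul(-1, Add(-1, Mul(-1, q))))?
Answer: Rational(-7977, 19) ≈ -419.84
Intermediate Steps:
Function('P')(q) = Add(1, Mul(2, q)) (Function('P')(q) = Add(q, Add(1, q)) = Add(1, Mul(2, q)))
b = Rational(-2, 3) (b = Add(Mul(2, Pow(-3, -1)), Mul(0, Pow(Add(1, Mul(2, -4)), -1))) = Add(Mul(2, Rational(-1, 3)), Mul(0, Pow(Add(1, -8), -1))) = Add(Rational(-2, 3), Mul(0, Pow(-7, -1))) = Add(Rational(-2, 3), Mul(0, Rational(-1, 7))) = Add(Rational(-2, 3), 0) = Rational(-2, 3) ≈ -0.66667)
Function('B')(O) = Pow(Add(Rational(-2, 3), O), -1) (Function('B')(O) = Pow(Add(O, Rational(-2, 3)), -1) = Pow(Add(Rational(-2, 3), O), -1))
Add(Function('B')(7), Mul(-42, 10)) = Add(Mul(3, Pow(Add(-2, Mul(3, 7)), -1)), Mul(-42, 10)) = Add(Mul(3, Pow(Add(-2, 21), -1)), -420) = Add(Mul(3, Pow(19, -1)), -420) = Add(Mul(3, Rational(1, 19)), -420) = Add(Rational(3, 19), -420) = Rational(-7977, 19)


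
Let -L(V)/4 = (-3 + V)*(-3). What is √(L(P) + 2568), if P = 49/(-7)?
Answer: 12*√17 ≈ 49.477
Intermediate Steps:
P = -7 (P = 49*(-⅐) = -7)
L(V) = -36 + 12*V (L(V) = -4*(-3 + V)*(-3) = -4*(9 - 3*V) = -36 + 12*V)
√(L(P) + 2568) = √((-36 + 12*(-7)) + 2568) = √((-36 - 84) + 2568) = √(-120 + 2568) = √2448 = 12*√17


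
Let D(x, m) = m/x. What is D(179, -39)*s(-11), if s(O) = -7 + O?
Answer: 702/179 ≈ 3.9218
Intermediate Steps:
D(179, -39)*s(-11) = (-39/179)*(-7 - 11) = -39*1/179*(-18) = -39/179*(-18) = 702/179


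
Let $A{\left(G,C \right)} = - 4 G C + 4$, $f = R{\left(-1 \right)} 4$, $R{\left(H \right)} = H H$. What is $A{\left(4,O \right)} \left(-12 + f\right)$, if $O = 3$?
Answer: $352$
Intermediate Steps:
$R{\left(H \right)} = H^{2}$
$f = 4$ ($f = \left(-1\right)^{2} \cdot 4 = 1 \cdot 4 = 4$)
$A{\left(G,C \right)} = 4 - 4 C G$ ($A{\left(G,C \right)} = - 4 C G + 4 = 4 - 4 C G$)
$A{\left(4,O \right)} \left(-12 + f\right) = \left(4 - 12 \cdot 4\right) \left(-12 + 4\right) = \left(4 - 48\right) \left(-8\right) = \left(-44\right) \left(-8\right) = 352$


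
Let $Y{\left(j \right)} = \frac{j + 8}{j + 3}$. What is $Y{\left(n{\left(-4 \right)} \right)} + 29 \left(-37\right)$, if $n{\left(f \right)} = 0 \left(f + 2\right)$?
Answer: $- \frac{3211}{3} \approx -1070.3$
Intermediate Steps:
$n{\left(f \right)} = 0$ ($n{\left(f \right)} = 0 \left(2 + f\right) = 0$)
$Y{\left(j \right)} = \frac{8 + j}{3 + j}$
$Y{\left(n{\left(-4 \right)} \right)} + 29 \left(-37\right) = \frac{8 + 0}{3 + 0} + 29 \left(-37\right) = \frac{1}{3} \cdot 8 - 1073 = \frac{8}{3} - 1073 = - \frac{3211}{3}$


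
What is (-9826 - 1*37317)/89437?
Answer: -47143/89437 ≈ -0.52711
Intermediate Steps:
(-9826 - 1*37317)/89437 = (-9826 - 37317)*(1/89437) = -47143*1/89437 = -47143/89437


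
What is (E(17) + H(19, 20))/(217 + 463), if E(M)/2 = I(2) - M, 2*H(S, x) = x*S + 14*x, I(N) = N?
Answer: 15/34 ≈ 0.44118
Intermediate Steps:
H(S, x) = 7*x + S*x/2 (H(S, x) = (x*S + 14*x)/2 = (S*x + 14*x)/2 = (14*x + S*x)/2 = 7*x + S*x/2)
E(M) = 4 - 2*M (E(M) = 2*(2 - M) = 4 - 2*M)
(E(17) + H(19, 20))/(217 + 463) = ((4 - 2*17) + (½)*20*(14 + 19))/(217 + 463) = ((4 - 34) + (½)*20*33)/680 = (-30 + 330)*(1/680) = 300*(1/680) = 15/34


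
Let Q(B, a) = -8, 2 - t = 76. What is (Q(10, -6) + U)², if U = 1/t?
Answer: 351649/5476 ≈ 64.216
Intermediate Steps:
t = -74 (t = 2 - 1*76 = 2 - 76 = -74)
U = -1/74 (U = 1/(-74) = -1/74 ≈ -0.013514)
(Q(10, -6) + U)² = (-8 - 1/74)² = (-593/74)² = 351649/5476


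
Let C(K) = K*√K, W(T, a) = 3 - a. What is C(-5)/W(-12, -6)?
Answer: -5*I*√5/9 ≈ -1.2423*I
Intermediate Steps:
C(K) = K^(3/2)
C(-5)/W(-12, -6) = (-5)^(3/2)/(3 - 1*(-6)) = (-5*I*√5)/(3 + 6) = -5*I*√5/9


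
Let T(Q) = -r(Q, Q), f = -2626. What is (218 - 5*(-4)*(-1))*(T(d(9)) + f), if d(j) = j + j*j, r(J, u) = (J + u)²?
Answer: -6935148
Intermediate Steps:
d(j) = j + j²
T(Q) = -4*Q² (T(Q) = -(Q + Q)² = -(2*Q)² = -4*Q²)
(218 - 5*(-4)*(-1))*(T(d(9)) + f) = (218 - 5*(-4)*(-1))*(-4*81*(1 + 9)² - 2626) = (218 + 20*(-1))*(-4*(9*10)² - 2626) = (218 - 20)*(-4*90² - 2626) = 198*(-4*8100 - 2626) = 198*(-32400 - 2626) = 198*(-35026) = -6935148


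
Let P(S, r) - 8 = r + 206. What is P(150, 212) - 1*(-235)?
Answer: 661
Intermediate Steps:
P(S, r) = 214 + r (P(S, r) = 8 + (r + 206) = 8 + (206 + r) = 214 + r)
P(150, 212) - 1*(-235) = (214 + 212) - 1*(-235) = 426 + 235 = 661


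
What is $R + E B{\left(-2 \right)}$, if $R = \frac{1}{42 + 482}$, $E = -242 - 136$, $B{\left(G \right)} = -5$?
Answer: $\frac{990361}{524} \approx 1890.0$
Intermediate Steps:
$E = -378$
$R = \frac{1}{524} \approx 0.0019084$
$R + E B{\left(-2 \right)} = \frac{1}{524} - -1890 = \frac{1}{524} + 1890 = \frac{990361}{524}$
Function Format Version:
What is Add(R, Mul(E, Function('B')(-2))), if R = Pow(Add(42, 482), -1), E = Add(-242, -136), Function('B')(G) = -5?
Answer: Rational(990361, 524) ≈ 1890.0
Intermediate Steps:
E = -378
R = Rational(1, 524) (R = Pow(524, -1) = Rational(1, 524) ≈ 0.0019084)
Add(R, Mul(E, Function('B')(-2))) = Add(Rational(1, 524), Mul(-378, -5)) = Add(Rational(1, 524), 1890) = Rational(990361, 524)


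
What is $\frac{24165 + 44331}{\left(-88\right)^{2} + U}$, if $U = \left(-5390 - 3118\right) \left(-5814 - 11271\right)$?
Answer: $\frac{17124}{36341731} \approx 0.00047119$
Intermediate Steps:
$U = 145359180$ ($U = \left(-8508\right) \left(-17085\right) = 145359180$)
$\frac{24165 + 44331}{\left(-88\right)^{2} + U} = \frac{24165 + 44331}{\left(-88\right)^{2} + 145359180} = \frac{68496}{7744 + 145359180} = \frac{68496}{145366924} = 68496 \cdot \frac{1}{145366924} = \frac{17124}{36341731}$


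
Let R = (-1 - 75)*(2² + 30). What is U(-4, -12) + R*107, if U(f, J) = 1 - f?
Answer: -276483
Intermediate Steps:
R = -2584 (R = -76*(4 + 30) = -76*34 = -2584)
U(-4, -12) + R*107 = (1 - 1*(-4)) - 2584*107 = (1 + 4) - 276488 = 5 - 276488 = -276483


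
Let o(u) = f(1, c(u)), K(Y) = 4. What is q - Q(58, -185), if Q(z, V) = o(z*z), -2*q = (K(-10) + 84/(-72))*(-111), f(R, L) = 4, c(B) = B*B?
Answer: 613/4 ≈ 153.25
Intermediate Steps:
c(B) = B²
o(u) = 4
q = 629/4 (q = -(4 + 84/(-72))*(-111)/2 = -(4 + 84*(-1/72))*(-111)/2 = -(4 - 7/6)*(-111)/2 = -17*(-111)/12 = -½*(-629/2) = 629/4 ≈ 157.25)
Q(z, V) = 4
q - Q(58, -185) = 629/4 - 1*4 = 629/4 - 4 = 613/4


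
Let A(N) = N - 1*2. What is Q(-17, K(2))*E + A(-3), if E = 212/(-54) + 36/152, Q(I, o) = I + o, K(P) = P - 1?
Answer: 27715/513 ≈ 54.025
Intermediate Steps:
K(P) = -1 + P
E = -3785/1026 (E = 212*(-1/54) + 36*(1/152) = -106/27 + 9/38 = -3785/1026 ≈ -3.6891)
A(N) = -2 + N (A(N) = N - 2 = -2 + N)
Q(-17, K(2))*E + A(-3) = (-17 + (-1 + 2))*(-3785/1026) + (-2 - 3) = (-17 + 1)*(-3785/1026) - 5 = -16*(-3785/1026) - 5 = 30280/513 - 5 = 27715/513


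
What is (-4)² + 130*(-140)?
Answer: -18184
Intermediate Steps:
(-4)² + 130*(-140) = 16 - 18200 = -18184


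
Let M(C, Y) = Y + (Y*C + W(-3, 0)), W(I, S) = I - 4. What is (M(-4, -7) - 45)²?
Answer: 961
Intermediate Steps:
W(I, S) = -4 + I
M(C, Y) = -7 + Y + C*Y (M(C, Y) = Y + (Y*C + (-4 - 3)) = Y + (C*Y - 7) = Y + (-7 + C*Y) = -7 + Y + C*Y)
(M(-4, -7) - 45)² = ((-7 - 7 - 4*(-7)) - 45)² = ((-7 - 7 + 28) - 45)² = (14 - 45)² = (-31)² = 961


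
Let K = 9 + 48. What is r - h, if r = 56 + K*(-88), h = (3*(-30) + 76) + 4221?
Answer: -9167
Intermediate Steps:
K = 57
h = 4207 (h = (-90 + 76) + 4221 = -14 + 4221 = 4207)
r = -4960 (r = 56 + 57*(-88) = 56 - 5016 = -4960)
r - h = -4960 - 1*4207 = -4960 - 4207 = -9167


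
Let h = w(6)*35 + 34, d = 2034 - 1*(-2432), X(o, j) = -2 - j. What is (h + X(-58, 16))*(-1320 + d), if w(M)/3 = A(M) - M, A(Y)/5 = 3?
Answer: 3023306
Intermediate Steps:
A(Y) = 15 (A(Y) = 5*3 = 15)
w(M) = 45 - 3*M (w(M) = 3*(15 - M) = 45 - 3*M)
d = 4466 (d = 2034 + 2432 = 4466)
h = 979 (h = (45 - 3*6)*35 + 34 = (45 - 18)*35 + 34 = 27*35 + 34 = 945 + 34 = 979)
(h + X(-58, 16))*(-1320 + d) = (979 + (-2 - 1*16))*(-1320 + 4466) = (979 + (-2 - 16))*3146 = (979 - 18)*3146 = 961*3146 = 3023306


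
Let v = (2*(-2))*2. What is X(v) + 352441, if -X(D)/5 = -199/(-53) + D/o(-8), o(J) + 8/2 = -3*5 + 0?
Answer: 354887062/1007 ≈ 3.5242e+5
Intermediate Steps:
v = -8 (v = -4*2 = -8)
o(J) = -19 (o(J) = -4 + (-3*5 + 0) = -4 + (-15 + 0) = -4 - 15 = -19)
X(D) = -995/53 + 5*D/19 (X(D) = -5*(-199/(-53) + D/(-19)) = -5*(-199*(-1/53) + D*(-1/19)) = -5*(199/53 - D/19) = -995/53 + 5*D/19)
X(v) + 352441 = (-995/53 + (5/19)*(-8)) + 352441 = (-995/53 - 40/19) + 352441 = -21025/1007 + 352441 = 354887062/1007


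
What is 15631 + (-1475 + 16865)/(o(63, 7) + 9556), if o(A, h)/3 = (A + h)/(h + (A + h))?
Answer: 43255432/2767 ≈ 15633.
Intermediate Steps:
o(A, h) = 3*(A + h)/(A + 2*h) (o(A, h) = 3*((A + h)/(h + (A + h))) = 3*((A + h)/(A + 2*h)) = 3*(A + h)/(A + 2*h))
15631 + (-1475 + 16865)/(o(63, 7) + 9556) = 15631 + (-1475 + 16865)/(3*(63 + 7)/(63 + 2*7) + 9556) = 15631 + 15390/(3*70/(63 + 14) + 9556) = 15631 + 15390/(3*70/77 + 9556) = 15631 + 15390/(3*(1/77)*70 + 9556) = 15631 + 15390/(30/11 + 9556) = 15631 + 15390/(105146/11) = 15631 + 15390*(11/105146) = 15631 + 4455/2767 = 43255432/2767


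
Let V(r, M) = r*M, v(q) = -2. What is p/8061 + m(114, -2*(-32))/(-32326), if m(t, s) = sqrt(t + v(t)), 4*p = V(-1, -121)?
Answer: 121/32244 - 2*sqrt(7)/16163 ≈ 0.0034253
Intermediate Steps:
V(r, M) = M*r
p = 121/4 (p = (-121*(-1))/4 = (1/4)*121 = 121/4 ≈ 30.250)
m(t, s) = sqrt(-2 + t) (m(t, s) = sqrt(t - 2) = sqrt(-2 + t))
p/8061 + m(114, -2*(-32))/(-32326) = (121/4)/8061 + sqrt(-2 + 114)/(-32326) = (121/4)*(1/8061) + sqrt(112)*(-1/32326) = 121/32244 + (4*sqrt(7))*(-1/32326) = 121/32244 - 2*sqrt(7)/16163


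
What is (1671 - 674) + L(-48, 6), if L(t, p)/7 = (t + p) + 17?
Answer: 822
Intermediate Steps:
L(t, p) = 119 + 7*p + 7*t (L(t, p) = 7*((t + p) + 17) = 7*((p + t) + 17) = 7*(17 + p + t) = 119 + 7*p + 7*t)
(1671 - 674) + L(-48, 6) = (1671 - 674) + (119 + 7*6 + 7*(-48)) = 997 + (119 + 42 - 336) = 997 - 175 = 822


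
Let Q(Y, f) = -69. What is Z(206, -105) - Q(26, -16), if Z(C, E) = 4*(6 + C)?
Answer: 917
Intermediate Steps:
Z(C, E) = 24 + 4*C
Z(206, -105) - Q(26, -16) = (24 + 4*206) - 1*(-69) = (24 + 824) + 69 = 848 + 69 = 917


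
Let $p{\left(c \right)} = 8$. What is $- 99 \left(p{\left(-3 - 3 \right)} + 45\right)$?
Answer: $-5247$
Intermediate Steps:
$- 99 \left(p{\left(-3 - 3 \right)} + 45\right) = - 99 \left(8 + 45\right) = \left(-99\right) 53 = -5247$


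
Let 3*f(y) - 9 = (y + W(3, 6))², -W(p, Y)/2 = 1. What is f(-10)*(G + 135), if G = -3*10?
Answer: 5355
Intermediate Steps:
W(p, Y) = -2 (W(p, Y) = -2*1 = -2)
f(y) = 3 + (-2 + y)²/3 (f(y) = 3 + (y - 2)²/3 = 3 + (-2 + y)²/3)
G = -30
f(-10)*(G + 135) = (3 + (-2 - 10)²/3)*(-30 + 135) = (3 + (⅓)*(-12)²)*105 = (3 + (⅓)*144)*105 = (3 + 48)*105 = 51*105 = 5355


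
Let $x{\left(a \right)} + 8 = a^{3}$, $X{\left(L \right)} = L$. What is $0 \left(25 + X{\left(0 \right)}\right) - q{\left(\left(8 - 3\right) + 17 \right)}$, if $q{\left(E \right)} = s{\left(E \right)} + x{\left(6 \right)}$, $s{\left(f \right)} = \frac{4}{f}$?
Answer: $- \frac{2290}{11} \approx -208.18$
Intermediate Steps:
$x{\left(a \right)} = -8 + a^{3}$
$q{\left(E \right)} = 208 + \frac{4}{E}$ ($q{\left(E \right)} = \frac{4}{E} - \left(8 - 6^{3}\right) = \frac{4}{E} + \left(-8 + 216\right) = \frac{4}{E} + 208 = 208 + \frac{4}{E}$)
$0 \left(25 + X{\left(0 \right)}\right) - q{\left(\left(8 - 3\right) + 17 \right)} = 0 \left(25 + 0\right) - \left(208 + \frac{4}{\left(8 - 3\right) + 17}\right) = 0 \cdot 25 - \left(208 + \frac{4}{5 + 17}\right) = 0 - \left(208 + \frac{4}{22}\right) = 0 - \left(208 + 4 \cdot \frac{1}{22}\right) = 0 - \left(208 + \frac{2}{11}\right) = 0 - \frac{2290}{11} = - \frac{2290}{11}$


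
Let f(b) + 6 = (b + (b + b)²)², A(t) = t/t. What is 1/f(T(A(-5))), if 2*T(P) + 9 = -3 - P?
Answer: 4/105601 ≈ 3.7878e-5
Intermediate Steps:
A(t) = 1
T(P) = -6 - P/2 (T(P) = -9/2 + (-3 - P)/2 = -9/2 + (-3/2 - P/2) = -6 - P/2)
f(b) = -6 + (b + 4*b²)² (f(b) = -6 + (b + (b + b)²)² = -6 + (b + (2*b)²)² = -6 + (b + 4*b²)²)
1/f(T(A(-5))) = 1/(-6 + (-6 - ½*1)²*(1 + 4*(-6 - ½*1))²) = 1/(-6 + (-6 - ½)²*(1 + 4*(-6 - ½))²) = 1/(-6 + (-13/2)²*(1 + 4*(-13/2))²) = 1/(-6 + 169*(1 - 26)²/4) = 1/(-6 + (169/4)*(-25)²) = 1/(-6 + (169/4)*625) = 1/(-6 + 105625/4) = 1/(105601/4) = 4/105601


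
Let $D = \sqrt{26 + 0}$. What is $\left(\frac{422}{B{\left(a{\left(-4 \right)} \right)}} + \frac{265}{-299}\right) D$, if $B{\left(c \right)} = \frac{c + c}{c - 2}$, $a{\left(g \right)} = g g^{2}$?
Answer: $\frac{2073457 \sqrt{26}}{9568} \approx 1105.0$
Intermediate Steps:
$a{\left(g \right)} = g^{3}$
$B{\left(c \right)} = \frac{2 c}{-2 + c}$
$D = \sqrt{26} \approx 5.099$
$\left(\frac{422}{B{\left(a{\left(-4 \right)} \right)}} + \frac{265}{-299}\right) D = \left(\frac{422}{2 \left(-4\right)^{3} \frac{1}{-2 + \left(-4\right)^{3}}} + \frac{265}{-299}\right) \sqrt{26} = \left(\frac{422}{2 \left(-64\right) \frac{1}{-2 - 64}} + 265 \left(- \frac{1}{299}\right)\right) \sqrt{26} = \left(\frac{422}{2 \left(-64\right) \frac{1}{-66}} - \frac{265}{299}\right) \sqrt{26} = \left(\frac{422}{2 \left(-64\right) \left(- \frac{1}{66}\right)} - \frac{265}{299}\right) \sqrt{26} = \left(\frac{422}{\frac{64}{33}} - \frac{265}{299}\right) \sqrt{26} = \left(422 \cdot \frac{33}{64} - \frac{265}{299}\right) \sqrt{26} = \left(\frac{6963}{32} - \frac{265}{299}\right) \sqrt{26} = \frac{2073457 \sqrt{26}}{9568}$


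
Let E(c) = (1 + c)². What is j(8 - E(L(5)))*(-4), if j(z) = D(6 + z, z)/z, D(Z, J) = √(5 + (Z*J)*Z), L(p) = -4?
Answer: 8*I*√5 ≈ 17.889*I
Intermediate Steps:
D(Z, J) = √(5 + J*Z²) (D(Z, J) = √(5 + (J*Z)*Z) = √(5 + J*Z²))
j(z) = √(5 + z*(6 + z)²)/z
j(8 - E(L(5)))*(-4) = (√(5 + (8 - (1 - 4)²)*(6 + (8 - (1 - 4)²))²)/(8 - (1 - 4)²))*(-4) = (√(5 + (8 - 1*(-3)²)*(6 + (8 - 1*(-3)²))²)/(8 - 1*(-3)²))*(-4) = (√(5 + (8 - 1*9)*(6 + (8 - 1*9))²)/(8 - 1*9))*(-4) = (√(5 + (8 - 9)*(6 + (8 - 9))²)/(8 - 9))*(-4) = (√(5 - (6 - 1)²)/(-1))*(-4) = -√(5 - 1*5²)*(-4) = -√(5 - 1*25)*(-4) = -√(5 - 25)*(-4) = -√(-20)*(-4) = -2*I*√5*(-4) = 8*I*√5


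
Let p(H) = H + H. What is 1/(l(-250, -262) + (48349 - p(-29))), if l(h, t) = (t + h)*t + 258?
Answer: 1/182809 ≈ 5.4702e-6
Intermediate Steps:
p(H) = 2*H
l(h, t) = 258 + t*(h + t) (l(h, t) = (h + t)*t + 258 = t*(h + t) + 258 = 258 + t*(h + t))
1/(l(-250, -262) + (48349 - p(-29))) = 1/((258 + (-262)² - 250*(-262)) + (48349 - 2*(-29))) = 1/((258 + 68644 + 65500) + (48349 - 1*(-58))) = 1/(134402 + (48349 + 58)) = 1/(134402 + 48407) = 1/182809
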